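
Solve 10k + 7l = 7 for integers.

Step 1: Check solvability.
gcd(10, 7) = 1
Since 1 divides 7, solutions exist.

Step 2: Apply extended Euclidean algorithm to find gcd.
We find integers such that 10*x0 + 7*y0 = 1

Step 3: Scale the particular solution.
Multiply by 7/1 = 7:
k = -14, l = 21

Step 4: Verify.
10*(-14) + 7*(21) = 7 = 7 ✓

k = -14, l = 21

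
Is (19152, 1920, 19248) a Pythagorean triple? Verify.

Compute a² + b² = 19152² + 1920² = 366799104 + 3686400 = 370485504
Compute c² = 19248² = 370485504
Since 370485504 = 370485504, confirmed.

Yes, it is a Pythagorean triple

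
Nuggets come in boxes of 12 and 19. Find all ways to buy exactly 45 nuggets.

We need non-negative integers (x, y) with 12x + 19y = 45.
For each x in 0..3, check if 45 - 12x is a non-negative multiple of 19.
No x yields an integer y ≥ 0.

No solution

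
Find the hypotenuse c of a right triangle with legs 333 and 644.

c² = a² + b² = 333² + 644² = 110889 + 414736 = 525625
c = sqrt(525625) = 725

725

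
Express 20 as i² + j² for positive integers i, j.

We need to find integers i, j > 0 such that i² + j² = 20.
Trying i = 2: j² = 20 - 2² = 20 - 4 = 16
j = 4
Check: 2² + 4² = 4 + 16 = 20 ✓

20 = 2² + 4²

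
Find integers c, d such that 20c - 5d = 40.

Step 1: Check solvability.
gcd(20, 5) = 5
Since 5 divides 40, solutions exist.

Step 2: Apply extended Euclidean algorithm to find gcd.
We find integers such that 20*x0 + 5*y0 = 5

Step 3: Scale the particular solution.
Multiply by 40/5 = 8:
c = 0, d = -8

Step 4: Verify.
20*(0) - 5*(-8) = 40 = 40 ✓

c = 0, d = -8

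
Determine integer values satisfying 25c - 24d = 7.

Step 1: Check solvability.
gcd(25, 24) = 1
Since 1 divides 7, solutions exist.

Step 2: Apply extended Euclidean algorithm to find gcd.
We find integers such that 25*x0 + 24*y0 = 1

Step 3: Scale the particular solution.
Multiply by 7/1 = 7:
c = 7, d = 7

Step 4: Verify.
25*(7) - 24*(7) = 7 = 7 ✓

c = 7, d = 7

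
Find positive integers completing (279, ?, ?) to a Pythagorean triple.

We need the other leg and hypotenuse such that 279² + x² = c².
Take x = 440, c = 521: 279² + 440² = 77841 + 193600 = 271441 = 521² ✓
Triple: (279, 440, 521)

(279, 440, 521)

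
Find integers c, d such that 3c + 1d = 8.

Step 1: Check solvability.
gcd(3, 1) = 1
Since 1 divides 8, solutions exist.

Step 2: Apply extended Euclidean algorithm to find gcd.
We find integers such that 3*x0 + 1*y0 = 1

Step 3: Scale the particular solution.
Multiply by 8/1 = 8:
c = 0, d = 8

Step 4: Verify.
3*(0) + 1*(8) = 8 = 8 ✓

c = 0, d = 8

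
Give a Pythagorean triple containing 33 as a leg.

We need the other leg and hypotenuse such that 33² + x² = c².
Take x = 544, c = 545: 33² + 544² = 1089 + 295936 = 297025 = 545² ✓
Triple: (33, 544, 545)

(33, 544, 545)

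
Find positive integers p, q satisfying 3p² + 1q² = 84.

Try small values of p and check whether (84 - 3p²)/1 is a perfect square.
p = 5: 3·5² = 75, so 1q² = 84 - 75 = 9, giving q² = 9, q = 3.
Check: 3·5² + 1·3² = 75 + 9 = 84 ✓

p = 5, q = 3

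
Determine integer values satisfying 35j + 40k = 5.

Step 1: Check solvability.
gcd(35, 40) = 5
Since 5 divides 5, solutions exist.

Step 2: Apply extended Euclidean algorithm to find gcd.
We find integers such that 35*x0 + 40*y0 = 5

Step 3: Scale the particular solution.
Multiply by 5/5 = 1:
j = -1, k = 1

Step 4: Verify.
35*(-1) + 40*(1) = 5 = 5 ✓

j = -1, k = 1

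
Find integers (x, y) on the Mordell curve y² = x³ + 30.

Try small integer x values and check whether x³ + 30 is a perfect square.
x = 19: x³ + 30 = 19³ + 30 = 6859 + 30 = 6889
Is 6889 a perfect square? 83² = 6889 ✓
So (x, y) = (19, -83) is a solution.

x = 19, y = -83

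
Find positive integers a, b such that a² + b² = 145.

Search for a with 145 - a² a perfect square.
a = 1: 145 - 1² = 145 - 1 = 144 = 12² ✓
So a = 1, b = 12.

a = 1, b = 12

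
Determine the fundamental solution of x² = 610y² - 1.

We need x² = 610y² - 1. Try successive y:
y = 1: x² = 610·1² - 1 = 609, not a perfect square
y = 2: x² = 610·2² - 1 = 2439, not a perfect square
y = 3: x² = 610·3² - 1 = 5489, not a perfect square
...
y = 2909: x² = 610·2909² - 1 = 5161991409 = 71847² ✓
Check: 71847² - 610·2909² = 5161991409 - 5161991410 = -1 ✓

x = 71847, y = 2909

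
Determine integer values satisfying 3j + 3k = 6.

Step 1: Check solvability.
gcd(3, 3) = 3
Since 3 divides 6, solutions exist.

Step 2: Apply extended Euclidean algorithm to find gcd.
We find integers such that 3*x0 + 3*y0 = 3

Step 3: Scale the particular solution.
Multiply by 6/3 = 2:
j = 0, k = 2

Step 4: Verify.
3*(0) + 3*(2) = 6 = 6 ✓

j = 0, k = 2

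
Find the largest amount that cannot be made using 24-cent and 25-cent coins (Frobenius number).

For two coprime denominations a and b, the Frobenius number (largest value not representable as a non-negative combination) is ab - a - b.
Here gcd(24, 25) = 1, so they are coprime.
F(24, 25) = 24·25 - 24 - 25 = 600 - 49 = 551

551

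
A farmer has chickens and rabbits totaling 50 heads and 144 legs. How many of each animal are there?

Let c = chickens, r = rabbits.
Heads: c + r = 50
Legs: 2c + 4r = 144
From the first equation, c = 50 - r. Substitute:
2(50 - r) + 4r = 144
100 + 2r = 144
r = (144 - 100)/2 = 22
c = 50 - 22 = 28

Chickens: 28, Rabbits: 22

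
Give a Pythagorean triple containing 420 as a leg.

We need the other leg and hypotenuse such that 420² + x² = c².
Take x = 144, c = 444: 420² + 144² = 176400 + 20736 = 197136 = 444² ✓
Triple: (420, 144, 444)

(420, 144, 444)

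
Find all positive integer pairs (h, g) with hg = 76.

The positive divisors of 76 are: 1, 2, 4, 19, 38, 76.
Each divisor d gives the pair (d, 76/d):
(1, 76), (2, 38), (4, 19), (19, 4), (38, 2), (76, 1)

(1, 76), (2, 38), (4, 19), (19, 4), (38, 2), (76, 1)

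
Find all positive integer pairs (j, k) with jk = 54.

The positive divisors of 54 are: 1, 2, 3, 6, 9, 18, 27, 54.
Each divisor d gives the pair (d, 54/d):
(1, 54), (2, 27), (3, 18), (6, 9), (9, 6), (18, 3), (27, 2), (54, 1)

(1, 54), (2, 27), (3, 18), (6, 9), (9, 6), (18, 3), (27, 2), (54, 1)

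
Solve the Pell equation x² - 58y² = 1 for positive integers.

We seek the smallest positive integers (x, y) with x² - 58y² = 1, i.e., x² = 58y² + 1.
Try successive y values:
y = 1: x² = 58·1² + 1 = 59, not a perfect square
y = 2: x² = 58·2² + 1 = 233, not a perfect square
y = 3: x² = 58·3² + 1 = 523, not a perfect square
... continuing the search (or via continued fractions) ...
y = 2574: x² = 58·2574² + 1 = 384277609, x = 19603 ✓

Verify: 19603² - 58·2574² = 384277609 - 384277608 = 1 ✓

x = 19603, y = 2574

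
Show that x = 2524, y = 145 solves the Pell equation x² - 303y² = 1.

Compute x² = 2524² = 6370576
Compute 303y² = 303·145² = 303·21025 = 6370575
x² - 303y² = 6370576 - 6370575 = 1
Since this equals 1, (2524, 145) is a solution.

Yes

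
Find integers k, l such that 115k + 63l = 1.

Step 1: Check solvability.
gcd(115, 63) = 1
Since 1 divides 1, solutions exist.

Step 2: Apply extended Euclidean algorithm to find gcd.
We find integers such that 115*x0 + 63*y0 = 1

Step 3: Scale the particular solution.
Multiply by 1/1 = 1:
k = -23, l = 42

Step 4: Verify.
115*(-23) + 63*(42) = 1 = 1 ✓

k = -23, l = 42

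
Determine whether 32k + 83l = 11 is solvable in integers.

Step 1: Compute gcd(32, 83).
gcd(32, 83) = 1

Step 2: Check divisibility.
Does 1 divide 11? 11 = 1 x 11, so yes.

By the theorem on linear Diophantine equations, 32k + 83l = 11 has integer solutions if and only if gcd(32, 83) divides 11. Since 1 | 11, solutions exist.

Yes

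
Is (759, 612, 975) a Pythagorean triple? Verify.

Compute a² + b² = 759² + 612² = 576081 + 374544 = 950625
Compute c² = 975² = 950625
Since 950625 = 950625, confirmed.

Yes, it is a Pythagorean triple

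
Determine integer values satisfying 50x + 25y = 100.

Step 1: Check solvability.
gcd(50, 25) = 25
Since 25 divides 100, solutions exist.

Step 2: Apply extended Euclidean algorithm to find gcd.
We find integers such that 50*x0 + 25*y0 = 25

Step 3: Scale the particular solution.
Multiply by 100/25 = 4:
x = 0, y = 4

Step 4: Verify.
50*(0) + 25*(4) = 100 = 100 ✓

x = 0, y = 4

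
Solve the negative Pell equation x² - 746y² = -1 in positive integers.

We need x² = 746y² - 1. Try successive y:
y = 1: x² = 746·1² - 1 = 745, not a perfect square
y = 2: x² = 746·2² - 1 = 2983, not a perfect square
y = 3: x² = 746·3² - 1 = 6713, not a perfect square
...
y = 202645: x² = 746·202645² - 1 = 30634487034649 = 5534843² ✓
Check: 5534843² - 746·202645² = 30634487034649 - 30634487034650 = -1 ✓

x = 5534843, y = 202645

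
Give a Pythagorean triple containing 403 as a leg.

We need the other leg and hypotenuse such that 403² + x² = c².
Take x = 396, c = 565: 403² + 396² = 162409 + 156816 = 319225 = 565² ✓
Triple: (403, 396, 565)

(403, 396, 565)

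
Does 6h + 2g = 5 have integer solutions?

Step 1: Compute gcd(6, 2).
gcd(6, 2) = 2

Step 2: Check divisibility.
Does 2 divide 5? 5 = 2 x 2 + 1, so no.

By the theorem on linear Diophantine equations, 6h + 2g = 5 has integer solutions if and only if gcd(6, 2) divides 5. Since 2 does not divide 5, no solutions exist.

No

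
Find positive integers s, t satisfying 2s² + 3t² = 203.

Try small values of s and check whether (203 - 2s²)/3 is a perfect square.
s = 10: 2·10² = 200, so 3t² = 203 - 200 = 3, giving t² = 1, t = 1.
Check: 2·10² + 3·1² = 200 + 3 = 203 ✓

s = 10, t = 1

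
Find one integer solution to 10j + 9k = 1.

Step 1: Check solvability.
gcd(10, 9) = 1
Since 1 divides 1, solutions exist.

Step 2: Apply extended Euclidean algorithm to find gcd.
We find integers such that 10*x0 + 9*y0 = 1

Step 3: Scale the particular solution.
Multiply by 1/1 = 1:
j = 1, k = -1

Step 4: Verify.
10*(1) + 9*(-1) = 1 = 1 ✓

j = 1, k = -1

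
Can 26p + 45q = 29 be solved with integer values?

Step 1: Compute gcd(26, 45).
gcd(26, 45) = 1

Step 2: Check divisibility.
Does 1 divide 29? 29 = 1 x 29, so yes.

By the theorem on linear Diophantine equations, 26p + 45q = 29 has integer solutions if and only if gcd(26, 45) divides 29. Since 1 | 29, solutions exist.

Yes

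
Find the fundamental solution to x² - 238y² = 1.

We seek the smallest positive integers (x, y) with x² - 238y² = 1, i.e., x² = 238y² + 1.
Try successive y values:
y = 1: x² = 238·1² + 1 = 239, not a perfect square
y = 2: x² = 238·2² + 1 = 953, not a perfect square
y = 3: x² = 238·3² + 1 = 2143, not a perfect square
... continuing the search (or via continued fractions) ...
y = 756: x² = 238·756² + 1 = 136025569, x = 11663 ✓

Verify: 11663² - 238·756² = 136025569 - 136025568 = 1 ✓

x = 11663, y = 756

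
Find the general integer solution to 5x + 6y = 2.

Step 1: Compute gcd(5, 6) = 1.
Since 1 divides 2, solutions exist.

Step 2: Find a particular solution using extended Euclidean algorithm.
We get x₀ = -2, y₀ = 2.
Check: 5*-2 + 6*2 = 2 = 2 ✓

Step 3: Write the general solution.
x = -2 + (6/1)t = -2 + 6t
y = 2 - (5/1)t = 2 - 5t
for any integer t.

x = -2 + 6t, y = 2 - 5t for integer t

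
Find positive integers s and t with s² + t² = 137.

We need to find integers s, t > 0 such that s² + t² = 137.
Trying s = 4: t² = 137 - 4² = 137 - 16 = 121
t = 11
Check: 4² + 11² = 16 + 121 = 137 ✓

137 = 4² + 11²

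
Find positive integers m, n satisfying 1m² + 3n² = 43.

Try small values of m and check whether (43 - 1m²)/3 is a perfect square.
m = 4: 1·4² = 16, so 3n² = 43 - 16 = 27, giving n² = 9, n = 3.
Check: 1·4² + 3·3² = 16 + 27 = 43 ✓

m = 4, n = 3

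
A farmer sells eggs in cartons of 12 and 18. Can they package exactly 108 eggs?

We need non-negative a, b with 12a + 18b = 108.
gcd(12, 18) = 6 divides 108.
Try a = 0: 18b = 108 - 0 = 108, so b = 6.
One way: 0 cartons of 12 and 6 cartons of 18.

Yes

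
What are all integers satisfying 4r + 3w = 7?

Step 1: Compute gcd(4, 3) = 1.
Since 1 divides 7, solutions exist.

Step 2: Find a particular solution using extended Euclidean algorithm.
We get r₀ = 7, w₀ = -7.
Check: 4*7 + 3*-7 = 7 = 7 ✓

Step 3: Write the general solution.
r = 7 + (3/1)t = 7 + 3t
w = -7 - (4/1)t = -7 - 4t
for any integer t.

r = 7 + 3t, w = -7 - 4t for integer t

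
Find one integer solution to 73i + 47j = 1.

Step 1: Check solvability.
gcd(73, 47) = 1
Since 1 divides 1, solutions exist.

Step 2: Apply extended Euclidean algorithm to find gcd.
We find integers such that 73*x0 + 47*y0 = 1

Step 3: Scale the particular solution.
Multiply by 1/1 = 1:
i = -9, j = 14

Step 4: Verify.
73*(-9) + 47*(14) = 1 = 1 ✓

i = -9, j = 14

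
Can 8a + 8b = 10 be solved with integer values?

Step 1: Compute gcd(8, 8).
gcd(8, 8) = 8

Step 2: Check divisibility.
Does 8 divide 10? 10 = 8 x 1 + 2, so no.

By the theorem on linear Diophantine equations, 8a + 8b = 10 has integer solutions if and only if gcd(8, 8) divides 10. Since 8 does not divide 10, no solutions exist.

No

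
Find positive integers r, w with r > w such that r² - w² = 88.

Factor: r² - w² = (r+w)(r-w) = 88.
We need two factors of 88 with the same parity.
Use r+w = 44 and r-w = 2 (product 44·2 = 88).
Adding: 2r = 46, so r = 23.
Subtracting: 2w = 42, so w = 21.
Check: 23² - 21² = 529 - 441 = 88 ✓

r = 23, w = 21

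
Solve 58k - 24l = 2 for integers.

Step 1: Check solvability.
gcd(58, 24) = 2
Since 2 divides 2, solutions exist.

Step 2: Apply extended Euclidean algorithm to find gcd.
We find integers such that 58*x0 + 24*y0 = 2

Step 3: Scale the particular solution.
Multiply by 2/2 = 1:
k = 5, l = 12

Step 4: Verify.
58*(5) - 24*(12) = 2 = 2 ✓

k = 5, l = 12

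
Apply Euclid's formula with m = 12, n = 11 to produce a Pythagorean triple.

a = m² - n² = 12² - 11² = 144 - 121 = 23
b = 2mn = 2·12·11 = 264
c = m² + n² = 144 + 121 = 265
Verify: 23² + 264² = 529 + 69696 = 70225 = 265² ✓

(23, 264, 265)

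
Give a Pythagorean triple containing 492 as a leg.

We need the other leg and hypotenuse such that 492² + x² = c².
Take x = 3344, c = 3380: 492² + 3344² = 242064 + 11182336 = 11424400 = 3380² ✓
Triple: (492, 3344, 3380)

(492, 3344, 3380)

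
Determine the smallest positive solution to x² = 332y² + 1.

We seek the smallest positive integers (x, y) with x² - 332y² = 1, i.e., x² = 332y² + 1.
Try successive y values:
y = 1: x² = 332·1² + 1 = 333, not a perfect square
y = 2: x² = 332·2² + 1 = 1329, not a perfect square
y = 3: x² = 332·3² + 1 = 2989, not a perfect square
... continuing the search (or via continued fractions) ...
y = 738: x² = 332·738² + 1 = 180821809, x = 13447 ✓

Verify: 13447² - 332·738² = 180821809 - 180821808 = 1 ✓

x = 13447, y = 738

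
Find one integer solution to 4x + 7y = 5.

Step 1: Check solvability.
gcd(4, 7) = 1
Since 1 divides 5, solutions exist.

Step 2: Apply extended Euclidean algorithm to find gcd.
We find integers such that 4*x0 + 7*y0 = 1

Step 3: Scale the particular solution.
Multiply by 5/1 = 5:
x = 10, y = -5

Step 4: Verify.
4*(10) + 7*(-5) = 5 = 5 ✓

x = 10, y = -5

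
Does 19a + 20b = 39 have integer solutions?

Step 1: Compute gcd(19, 20).
gcd(19, 20) = 1

Step 2: Check divisibility.
Does 1 divide 39? 39 = 1 x 39, so yes.

By the theorem on linear Diophantine equations, 19a + 20b = 39 has integer solutions if and only if gcd(19, 20) divides 39. Since 1 | 39, solutions exist.

Yes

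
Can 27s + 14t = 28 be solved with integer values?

Step 1: Compute gcd(27, 14).
gcd(27, 14) = 1

Step 2: Check divisibility.
Does 1 divide 28? 28 = 1 x 28, so yes.

By the theorem on linear Diophantine equations, 27s + 14t = 28 has integer solutions if and only if gcd(27, 14) divides 28. Since 1 | 28, solutions exist.

Yes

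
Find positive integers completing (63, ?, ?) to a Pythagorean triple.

We need the other leg and hypotenuse such that 63² + x² = c².
Take x = 16, c = 65: 63² + 16² = 3969 + 256 = 4225 = 65² ✓
Triple: (63, 16, 65)

(63, 16, 65)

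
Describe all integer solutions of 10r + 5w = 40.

Step 1: Compute gcd(10, 5) = 5.
Since 5 divides 40, solutions exist.

Step 2: Find a particular solution using extended Euclidean algorithm.
We get r₀ = 0, w₀ = 8.
Check: 10*0 + 5*8 = 40 = 40 ✓

Step 3: Write the general solution.
r = 0 + (5/5)t = 0 + 1t
w = 8 - (10/5)t = 8 - 2t
for any integer t.

r = 0 + 1t, w = 8 - 2t for integer t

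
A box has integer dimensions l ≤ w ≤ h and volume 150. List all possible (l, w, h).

Iterate l from 1 to ⌊150^(1/3)⌋. For each l dividing 150, iterate w ≥ l with w dividing 150/l, and set h = 150/(l·w).
Triples found (10): (1×1×150), (1×2×75), (1×3×50), (1×5×30), (1×6×25), (1×10×15), (2×3×25), (2×5×15), (3×5×10), (5×5×6)

(1×1×150), (1×2×75), (1×3×50), (1×5×30), (1×6×25), (1×10×15), (2×3×25), (2×5×15), (3×5×10), (5×5×6)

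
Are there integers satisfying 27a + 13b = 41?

Step 1: Compute gcd(27, 13).
gcd(27, 13) = 1

Step 2: Check divisibility.
Does 1 divide 41? 41 = 1 x 41, so yes.

By the theorem on linear Diophantine equations, 27a + 13b = 41 has integer solutions if and only if gcd(27, 13) divides 41. Since 1 | 41, solutions exist.

Yes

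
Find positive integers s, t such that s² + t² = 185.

Search for s with 185 - s² a perfect square.
s = 4: 185 - 4² = 185 - 16 = 169 = 13² ✓
So s = 4, t = 13.

s = 4, t = 13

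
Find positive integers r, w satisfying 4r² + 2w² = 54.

Try small values of r and check whether (54 - 4r²)/2 is a perfect square.
r = 1: 4·1² = 4, so 2w² = 54 - 4 = 50, giving w² = 25, w = 5.
Check: 4·1² + 2·5² = 4 + 50 = 54 ✓

r = 1, w = 5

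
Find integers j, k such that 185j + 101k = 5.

Step 1: Check solvability.
gcd(185, 101) = 1
Since 1 divides 5, solutions exist.

Step 2: Apply extended Euclidean algorithm to find gcd.
We find integers such that 185*x0 + 101*y0 = 1

Step 3: Scale the particular solution.
Multiply by 5/1 = 5:
j = -30, k = 55

Step 4: Verify.
185*(-30) + 101*(55) = 5 = 5 ✓

j = -30, k = 55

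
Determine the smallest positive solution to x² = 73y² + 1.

We seek the smallest positive integers (x, y) with x² - 73y² = 1, i.e., x² = 73y² + 1.
Try successive y values:
y = 1: x² = 73·1² + 1 = 74, not a perfect square
y = 2: x² = 73·2² + 1 = 293, not a perfect square
y = 3: x² = 73·3² + 1 = 658, not a perfect square
... continuing the search (or via continued fractions) ...
y = 267000: x² = 73·267000² + 1 = 5204097000001, x = 2281249 ✓

Verify: 2281249² - 73·267000² = 5204097000001 - 5204097000000 = 1 ✓

x = 2281249, y = 267000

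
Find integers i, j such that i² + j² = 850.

We need to find integers i, j > 0 such that i² + j² = 850.
Trying i = 3: j² = 850 - 3² = 850 - 9 = 841
j = 29
Check: 3² + 29² = 9 + 841 = 850 ✓

850 = 3² + 29²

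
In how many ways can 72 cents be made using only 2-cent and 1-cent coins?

We need non-negative integers (x, y) with 2x + 1y = 72.
For each x from 0 to 36, check if (72 - 2x) is a non-negative multiple of 1.
Solutions (x, y): (0,72), (1,70), (2,68), (3,66), ...
Count: 37

37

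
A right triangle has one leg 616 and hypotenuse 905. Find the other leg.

a² = c² - b² = 819025 - 379456 = 439569
a = 663

663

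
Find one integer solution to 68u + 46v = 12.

Step 1: Check solvability.
gcd(68, 46) = 2
Since 2 divides 12, solutions exist.

Step 2: Apply extended Euclidean algorithm to find gcd.
We find integers such that 68*x0 + 46*y0 = 2

Step 3: Scale the particular solution.
Multiply by 12/2 = 6:
u = -12, v = 18

Step 4: Verify.
68*(-12) + 46*(18) = 12 = 12 ✓

u = -12, v = 18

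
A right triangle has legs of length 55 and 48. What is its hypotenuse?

c² = a² + b² = 55² + 48² = 3025 + 2304 = 5329
c = 73

73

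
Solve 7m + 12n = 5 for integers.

Step 1: Check solvability.
gcd(7, 12) = 1
Since 1 divides 5, solutions exist.

Step 2: Apply extended Euclidean algorithm to find gcd.
We find integers such that 7*x0 + 12*y0 = 1

Step 3: Scale the particular solution.
Multiply by 5/1 = 5:
m = -25, n = 15

Step 4: Verify.
7*(-25) + 12*(15) = 5 = 5 ✓

m = -25, n = 15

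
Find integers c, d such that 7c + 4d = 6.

Step 1: Check solvability.
gcd(7, 4) = 1
Since 1 divides 6, solutions exist.

Step 2: Apply extended Euclidean algorithm to find gcd.
We find integers such that 7*x0 + 4*y0 = 1

Step 3: Scale the particular solution.
Multiply by 6/1 = 6:
c = -6, d = 12

Step 4: Verify.
7*(-6) + 4*(12) = 6 = 6 ✓

c = -6, d = 12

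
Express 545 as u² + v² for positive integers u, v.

We need to find integers u, v > 0 such that u² + v² = 545.
Trying u = 4: v² = 545 - 4² = 545 - 16 = 529
v = 23
Check: 4² + 23² = 16 + 529 = 545 ✓

545 = 4² + 23²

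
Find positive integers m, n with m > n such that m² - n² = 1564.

Factor: m² - n² = (m+n)(m-n) = 1564.
We need two factors of 1564 with the same parity.
Use m+n = 782 and m-n = 2 (product 782·2 = 1564).
Adding: 2m = 784, so m = 392.
Subtracting: 2n = 780, so n = 390.
Check: 392² - 390² = 153664 - 152100 = 1564 ✓

m = 392, n = 390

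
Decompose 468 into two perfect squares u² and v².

We need to find integers u, v > 0 such that u² + v² = 468.
Trying u = 12: v² = 468 - 12² = 468 - 144 = 324
v = 18
Check: 12² + 18² = 144 + 324 = 468 ✓

468 = 12² + 18²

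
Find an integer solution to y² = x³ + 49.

Try small integer x values and check whether x³ + 49 is a perfect square.
x = 0: x³ + 49 = 0³ + 49 = 0 + 49 = 49
Is 49 a perfect square? 7² = 49 ✓
So (x, y) = (0, 7) is a solution.

x = 0, y = 7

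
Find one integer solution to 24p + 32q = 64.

Step 1: Check solvability.
gcd(24, 32) = 8
Since 8 divides 64, solutions exist.

Step 2: Apply extended Euclidean algorithm to find gcd.
We find integers such that 24*x0 + 32*y0 = 8

Step 3: Scale the particular solution.
Multiply by 64/8 = 8:
p = -8, q = 8

Step 4: Verify.
24*(-8) + 32*(8) = 64 = 64 ✓

p = -8, q = 8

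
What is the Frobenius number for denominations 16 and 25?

For two coprime denominations a and b, the Frobenius number (largest value not representable as a non-negative combination) is ab - a - b.
Here gcd(16, 25) = 1, so they are coprime.
F(16, 25) = 16·25 - 16 - 25 = 400 - 41 = 359

359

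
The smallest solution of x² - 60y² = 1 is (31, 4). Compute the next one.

Solutions to x² - Dy² = 1 are generated by powers of (x₀ + y₀√D).
The next solution satisfies x₁ + y₁√60 = (x₀ + y₀√60)², giving:
x₁ = x₀² + 60y₀² = 31² + 60·4² = 961 + 960 = 1921
y₁ = 2x₀y₀ = 2·31·4 = 248

Verify: 1921² - 60·248² = 3690241 - 3690240 = 1 ✓

x = 1921, y = 248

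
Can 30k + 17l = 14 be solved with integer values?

Step 1: Compute gcd(30, 17).
gcd(30, 17) = 1

Step 2: Check divisibility.
Does 1 divide 14? 14 = 1 x 14, so yes.

By the theorem on linear Diophantine equations, 30k + 17l = 14 has integer solutions if and only if gcd(30, 17) divides 14. Since 1 | 14, solutions exist.

Yes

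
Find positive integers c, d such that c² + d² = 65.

Search for c with 65 - c² a perfect square.
c = 1: 65 - 1² = 65 - 1 = 64 = 8² ✓
So c = 1, d = 8.

c = 1, d = 8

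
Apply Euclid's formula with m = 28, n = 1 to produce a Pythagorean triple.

a = m² - n² = 28² - 1² = 784 - 1 = 783
b = 2mn = 2·28·1 = 56
c = m² + n² = 784 + 1 = 785
Verify: 783² + 56² = 613089 + 3136 = 616225 = 785² ✓

(783, 56, 785)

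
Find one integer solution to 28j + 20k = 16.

Step 1: Check solvability.
gcd(28, 20) = 4
Since 4 divides 16, solutions exist.

Step 2: Apply extended Euclidean algorithm to find gcd.
We find integers such that 28*x0 + 20*y0 = 4

Step 3: Scale the particular solution.
Multiply by 16/4 = 4:
j = -8, k = 12

Step 4: Verify.
28*(-8) + 20*(12) = 16 = 16 ✓

j = -8, k = 12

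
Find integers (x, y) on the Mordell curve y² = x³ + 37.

Try small integer x values and check whether x³ + 37 is a perfect square.
x = 3: x³ + 37 = 3³ + 37 = 27 + 37 = 64
Is 64 a perfect square? 8² = 64 ✓
So (x, y) = (3, -8) is a solution.

x = 3, y = -8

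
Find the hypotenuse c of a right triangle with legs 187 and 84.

c² = a² + b² = 187² + 84² = 34969 + 7056 = 42025
c = 205

205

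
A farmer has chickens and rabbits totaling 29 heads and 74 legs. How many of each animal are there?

Let c = chickens, r = rabbits.
Heads: c + r = 29
Legs: 2c + 4r = 74
From the first equation, c = 29 - r. Substitute:
2(29 - r) + 4r = 74
58 + 2r = 74
r = (74 - 58)/2 = 8
c = 29 - 8 = 21

Chickens: 21, Rabbits: 8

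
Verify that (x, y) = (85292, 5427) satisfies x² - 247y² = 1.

Compute x² = 85292² = 7274725264
Compute 247y² = 247·5427² = 247·29452329 = 7274725263
x² - 247y² = 7274725264 - 7274725263 = 1
Since this equals 1, (85292, 5427) is a solution.

Yes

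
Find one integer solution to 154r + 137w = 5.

Step 1: Check solvability.
gcd(154, 137) = 1
Since 1 divides 5, solutions exist.

Step 2: Apply extended Euclidean algorithm to find gcd.
We find integers such that 154*x0 + 137*y0 = 1

Step 3: Scale the particular solution.
Multiply by 5/1 = 5:
r = -40, w = 45

Step 4: Verify.
154*(-40) + 137*(45) = 5 = 5 ✓

r = -40, w = 45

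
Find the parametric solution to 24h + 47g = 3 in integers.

Step 1: Compute gcd(24, 47) = 1.
Since 1 divides 3, solutions exist.

Step 2: Find a particular solution using extended Euclidean algorithm.
We get h₀ = 6, g₀ = -3.
Check: 24*6 + 47*-3 = 3 = 3 ✓

Step 3: Write the general solution.
h = 6 + (47/1)t = 6 + 47t
g = -3 - (24/1)t = -3 - 24t
for any integer t.

h = 6 + 47t, g = -3 - 24t for integer t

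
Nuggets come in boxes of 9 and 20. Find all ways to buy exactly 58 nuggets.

We need non-negative integers (x, y) with 9x + 20y = 58.
For each x in 0..6, check if 58 - 9x is a non-negative multiple of 20.
x = 2: 20y = 40, y = 2 ✓

(2 boxes of 9, 2 boxes of 20)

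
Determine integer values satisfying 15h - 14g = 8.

Step 1: Check solvability.
gcd(15, 14) = 1
Since 1 divides 8, solutions exist.

Step 2: Apply extended Euclidean algorithm to find gcd.
We find integers such that 15*x0 + 14*y0 = 1

Step 3: Scale the particular solution.
Multiply by 8/1 = 8:
h = 8, g = 8

Step 4: Verify.
15*(8) - 14*(8) = 8 = 8 ✓

h = 8, g = 8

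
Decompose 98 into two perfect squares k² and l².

We need to find integers k, l > 0 such that k² + l² = 98.
Trying k = 7: l² = 98 - 7² = 98 - 49 = 49
l = 7
Check: 7² + 7² = 49 + 49 = 98 ✓

98 = 7² + 7²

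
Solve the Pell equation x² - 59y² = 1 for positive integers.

We seek the smallest positive integers (x, y) with x² - 59y² = 1, i.e., x² = 59y² + 1.
Try successive y values:
y = 1: x² = 59·1² + 1 = 60, not a perfect square
y = 2: x² = 59·2² + 1 = 237, not a perfect square
y = 3: x² = 59·3² + 1 = 532, not a perfect square
... continuing the search (or via continued fractions) ...
y = 69: x² = 59·69² + 1 = 280900, x = 530 ✓

Verify: 530² - 59·69² = 280900 - 280899 = 1 ✓

x = 530, y = 69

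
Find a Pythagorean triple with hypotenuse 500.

We need a² + b² = 500² = 250000.
Trying: 468² + 176² = 219024 + 30976 = 250000 ✓

(468, 176, 500)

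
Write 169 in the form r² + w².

We need to find integers r, w > 0 such that r² + w² = 169.
Trying r = 5: w² = 169 - 5² = 169 - 25 = 144
w = 12
Check: 5² + 12² = 25 + 144 = 169 ✓

169 = 5² + 12²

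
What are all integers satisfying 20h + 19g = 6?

Step 1: Compute gcd(20, 19) = 1.
Since 1 divides 6, solutions exist.

Step 2: Find a particular solution using extended Euclidean algorithm.
We get h₀ = 6, g₀ = -6.
Check: 20*6 + 19*-6 = 6 = 6 ✓

Step 3: Write the general solution.
h = 6 + (19/1)t = 6 + 19t
g = -6 - (20/1)t = -6 - 20t
for any integer t.

h = 6 + 19t, g = -6 - 20t for integer t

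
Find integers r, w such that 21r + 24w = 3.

Step 1: Check solvability.
gcd(21, 24) = 3
Since 3 divides 3, solutions exist.

Step 2: Apply extended Euclidean algorithm to find gcd.
We find integers such that 21*x0 + 24*y0 = 3

Step 3: Scale the particular solution.
Multiply by 3/3 = 1:
r = -1, w = 1

Step 4: Verify.
21*(-1) + 24*(1) = 3 = 3 ✓

r = -1, w = 1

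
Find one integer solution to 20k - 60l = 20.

Step 1: Check solvability.
gcd(20, 60) = 20
Since 20 divides 20, solutions exist.

Step 2: Apply extended Euclidean algorithm to find gcd.
We find integers such that 20*x0 + 60*y0 = 20

Step 3: Scale the particular solution.
Multiply by 20/20 = 1:
k = 1, l = 0

Step 4: Verify.
20*(1) - 60*(0) = 20 = 20 ✓

k = 1, l = 0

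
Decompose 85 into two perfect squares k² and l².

We need to find integers k, l > 0 such that k² + l² = 85.
Trying k = 2: l² = 85 - 2² = 85 - 4 = 81
l = 9
Check: 2² + 9² = 4 + 81 = 85 ✓

85 = 2² + 9²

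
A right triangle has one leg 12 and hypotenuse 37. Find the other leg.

a² = c² - b² = 1369 - 144 = 1225
a = 35

35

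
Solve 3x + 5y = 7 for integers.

Step 1: Check solvability.
gcd(3, 5) = 1
Since 1 divides 7, solutions exist.

Step 2: Apply extended Euclidean algorithm to find gcd.
We find integers such that 3*x0 + 5*y0 = 1

Step 3: Scale the particular solution.
Multiply by 7/1 = 7:
x = 14, y = -7

Step 4: Verify.
3*(14) + 5*(-7) = 7 = 7 ✓

x = 14, y = -7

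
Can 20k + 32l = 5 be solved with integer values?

Step 1: Compute gcd(20, 32).
gcd(20, 32) = 4

Step 2: Check divisibility.
Does 4 divide 5? 5 = 4 x 1 + 1, so no.

By the theorem on linear Diophantine equations, 20k + 32l = 5 has integer solutions if and only if gcd(20, 32) divides 5. Since 4 does not divide 5, no solutions exist.

No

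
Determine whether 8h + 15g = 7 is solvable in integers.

Step 1: Compute gcd(8, 15).
gcd(8, 15) = 1

Step 2: Check divisibility.
Does 1 divide 7? 7 = 1 x 7, so yes.

By the theorem on linear Diophantine equations, 8h + 15g = 7 has integer solutions if and only if gcd(8, 15) divides 7. Since 1 | 7, solutions exist.

Yes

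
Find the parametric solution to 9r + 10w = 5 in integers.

Step 1: Compute gcd(9, 10) = 1.
Since 1 divides 5, solutions exist.

Step 2: Find a particular solution using extended Euclidean algorithm.
We get r₀ = -5, w₀ = 5.
Check: 9*-5 + 10*5 = 5 = 5 ✓

Step 3: Write the general solution.
r = -5 + (10/1)t = -5 + 10t
w = 5 - (9/1)t = 5 - 9t
for any integer t.

r = -5 + 10t, w = 5 - 9t for integer t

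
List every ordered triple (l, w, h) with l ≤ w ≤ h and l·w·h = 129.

Iterate l from 1 to ⌊129^(1/3)⌋. For each l dividing 129, iterate w ≥ l with w dividing 129/l, and set h = 129/(l·w).
Triples found (2): (1×1×129), (1×3×43)

(1×1×129), (1×3×43)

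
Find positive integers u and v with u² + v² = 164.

We need to find integers u, v > 0 such that u² + v² = 164.
Trying u = 8: v² = 164 - 8² = 164 - 64 = 100
v = 10
Check: 8² + 10² = 64 + 100 = 164 ✓

164 = 8² + 10²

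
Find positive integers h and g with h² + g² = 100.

We need to find integers h, g > 0 such that h² + g² = 100.
Trying h = 6: g² = 100 - 6² = 100 - 36 = 64
g = 8
Check: 6² + 8² = 36 + 64 = 100 ✓

100 = 6² + 8²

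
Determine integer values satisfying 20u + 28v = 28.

Step 1: Check solvability.
gcd(20, 28) = 4
Since 4 divides 28, solutions exist.

Step 2: Apply extended Euclidean algorithm to find gcd.
We find integers such that 20*x0 + 28*y0 = 4

Step 3: Scale the particular solution.
Multiply by 28/4 = 7:
u = 21, v = -14

Step 4: Verify.
20*(21) + 28*(-14) = 28 = 28 ✓

u = 21, v = -14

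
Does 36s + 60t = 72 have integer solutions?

Step 1: Compute gcd(36, 60).
gcd(36, 60) = 12

Step 2: Check divisibility.
Does 12 divide 72? 72 = 12 x 6, so yes.

By the theorem on linear Diophantine equations, 36s + 60t = 72 has integer solutions if and only if gcd(36, 60) divides 72. Since 12 | 72, solutions exist.

Yes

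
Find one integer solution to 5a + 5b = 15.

Step 1: Check solvability.
gcd(5, 5) = 5
Since 5 divides 15, solutions exist.

Step 2: Apply extended Euclidean algorithm to find gcd.
We find integers such that 5*x0 + 5*y0 = 5

Step 3: Scale the particular solution.
Multiply by 15/5 = 3:
a = 0, b = 3

Step 4: Verify.
5*(0) + 5*(3) = 15 = 15 ✓

a = 0, b = 3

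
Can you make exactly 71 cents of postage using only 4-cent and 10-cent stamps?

We need non-negative x, y with 4x + 10y = 71.
gcd(4, 10) = 2, and 2 does not divide 71.
No integer solutions exist, so certainly no non-negative ones.

No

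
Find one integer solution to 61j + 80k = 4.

Step 1: Check solvability.
gcd(61, 80) = 1
Since 1 divides 4, solutions exist.

Step 2: Apply extended Euclidean algorithm to find gcd.
We find integers such that 61*x0 + 80*y0 = 1

Step 3: Scale the particular solution.
Multiply by 4/1 = 4:
j = 84, k = -64

Step 4: Verify.
61*(84) + 80*(-64) = 4 = 4 ✓

j = 84, k = -64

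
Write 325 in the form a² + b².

We need to find integers a, b > 0 such that a² + b² = 325.
Trying a = 1: b² = 325 - 1² = 325 - 1 = 324
b = 18
Check: 1² + 18² = 1 + 324 = 325 ✓

325 = 1² + 18²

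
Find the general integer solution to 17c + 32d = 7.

Step 1: Compute gcd(17, 32) = 1.
Since 1 divides 7, solutions exist.

Step 2: Find a particular solution using extended Euclidean algorithm.
We get c₀ = -105, d₀ = 56.
Check: 17*-105 + 32*56 = 7 = 7 ✓

Step 3: Write the general solution.
c = -105 + (32/1)t = -105 + 32t
d = 56 - (17/1)t = 56 - 17t
for any integer t.

c = -105 + 32t, d = 56 - 17t for integer t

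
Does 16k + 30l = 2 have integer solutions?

Step 1: Compute gcd(16, 30).
gcd(16, 30) = 2

Step 2: Check divisibility.
Does 2 divide 2? 2 = 2 x 1, so yes.

By the theorem on linear Diophantine equations, 16k + 30l = 2 has integer solutions if and only if gcd(16, 30) divides 2. Since 2 | 2, solutions exist.

Yes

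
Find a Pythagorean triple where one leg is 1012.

We need the other leg and hypotenuse such that 1012² + x² = c².
Take x = 45, c = 1013: 1012² + 45² = 1024144 + 2025 = 1026169 = 1013² ✓
Triple: (45, 1012, 1013)

(45, 1012, 1013)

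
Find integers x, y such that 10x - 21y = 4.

Step 1: Check solvability.
gcd(10, 21) = 1
Since 1 divides 4, solutions exist.

Step 2: Apply extended Euclidean algorithm to find gcd.
We find integers such that 10*x0 + 21*y0 = 1

Step 3: Scale the particular solution.
Multiply by 4/1 = 4:
x = -8, y = -4

Step 4: Verify.
10*(-8) - 21*(-4) = 4 = 4 ✓

x = -8, y = -4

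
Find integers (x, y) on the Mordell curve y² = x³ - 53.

Try small integer x values and check whether x³ - 53 is a perfect square.
x = 29: x³ - 53 = 29³ - 53 = 24389 - 53 = 24336
Is 24336 a perfect square? 156² = 24336 ✓
So (x, y) = (29, 156) is a solution.

x = 29, y = 156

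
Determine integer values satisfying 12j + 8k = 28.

Step 1: Check solvability.
gcd(12, 8) = 4
Since 4 divides 28, solutions exist.

Step 2: Apply extended Euclidean algorithm to find gcd.
We find integers such that 12*x0 + 8*y0 = 4

Step 3: Scale the particular solution.
Multiply by 28/4 = 7:
j = 7, k = -7

Step 4: Verify.
12*(7) + 8*(-7) = 28 = 28 ✓

j = 7, k = -7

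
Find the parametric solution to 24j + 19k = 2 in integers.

Step 1: Compute gcd(24, 19) = 1.
Since 1 divides 2, solutions exist.

Step 2: Find a particular solution using extended Euclidean algorithm.
We get j₀ = 8, k₀ = -10.
Check: 24*8 + 19*-10 = 2 = 2 ✓

Step 3: Write the general solution.
j = 8 + (19/1)t = 8 + 19t
k = -10 - (24/1)t = -10 - 24t
for any integer t.

j = 8 + 19t, k = -10 - 24t for integer t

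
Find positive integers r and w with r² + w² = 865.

We need to find integers r, w > 0 such that r² + w² = 865.
Trying r = 9: w² = 865 - 9² = 865 - 81 = 784
w = 28
Check: 9² + 28² = 81 + 784 = 865 ✓

865 = 9² + 28²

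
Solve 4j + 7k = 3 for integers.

Step 1: Check solvability.
gcd(4, 7) = 1
Since 1 divides 3, solutions exist.

Step 2: Apply extended Euclidean algorithm to find gcd.
We find integers such that 4*x0 + 7*y0 = 1

Step 3: Scale the particular solution.
Multiply by 3/1 = 3:
j = 6, k = -3

Step 4: Verify.
4*(6) + 7*(-3) = 3 = 3 ✓

j = 6, k = -3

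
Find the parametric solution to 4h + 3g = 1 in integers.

Step 1: Compute gcd(4, 3) = 1.
Since 1 divides 1, solutions exist.

Step 2: Find a particular solution using extended Euclidean algorithm.
We get h₀ = 1, g₀ = -1.
Check: 4*1 + 3*-1 = 1 = 1 ✓

Step 3: Write the general solution.
h = 1 + (3/1)t = 1 + 3t
g = -1 - (4/1)t = -1 - 4t
for any integer t.

h = 1 + 3t, g = -1 - 4t for integer t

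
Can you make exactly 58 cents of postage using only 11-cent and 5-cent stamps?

We need non-negative x, y with 11x + 5y = 58.
gcd(11, 5) = 1 divides 58, so integer solutions exist.
Search for a non-negative one: x = 3 gives 5y = 58 - 33 = 25, so y = 5.
Check: 11·3 + 5·5 = 58 ✓

Yes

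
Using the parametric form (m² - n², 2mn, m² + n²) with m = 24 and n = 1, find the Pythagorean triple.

a = m² - n² = 24² - 1² = 576 - 1 = 575
b = 2mn = 2·24·1 = 48
c = m² + n² = 576 + 1 = 577
Verify: 575² + 48² = 330625 + 2304 = 332929 = 577² ✓

(575, 48, 577)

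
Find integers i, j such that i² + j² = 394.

We need to find integers i, j > 0 such that i² + j² = 394.
Trying i = 13: j² = 394 - 13² = 394 - 169 = 225
j = 15
Check: 13² + 15² = 169 + 225 = 394 ✓

394 = 13² + 15²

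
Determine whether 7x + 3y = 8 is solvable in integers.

Step 1: Compute gcd(7, 3).
gcd(7, 3) = 1

Step 2: Check divisibility.
Does 1 divide 8? 8 = 1 x 8, so yes.

By the theorem on linear Diophantine equations, 7x + 3y = 8 has integer solutions if and only if gcd(7, 3) divides 8. Since 1 | 8, solutions exist.

Yes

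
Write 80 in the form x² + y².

We need to find integers x, y > 0 such that x² + y² = 80.
Trying x = 4: y² = 80 - 4² = 80 - 16 = 64
y = 8
Check: 4² + 8² = 16 + 64 = 80 ✓

80 = 4² + 8²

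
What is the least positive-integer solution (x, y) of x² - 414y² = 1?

We seek the smallest positive integers (x, y) with x² - 414y² = 1, i.e., x² = 414y² + 1.
Try successive y values:
y = 1: x² = 414·1² + 1 = 415, not a perfect square
y = 2: x² = 414·2² + 1 = 1657, not a perfect square
y = 3: x² = 414·3² + 1 = 3727, not a perfect square
... continuing the search (or via continued fractions) ...
y = 1196: x² = 414·1196² + 1 = 592192225, x = 24335 ✓

Verify: 24335² - 414·1196² = 592192225 - 592192224 = 1 ✓

x = 24335, y = 1196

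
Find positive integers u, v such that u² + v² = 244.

Search for u with 244 - u² a perfect square.
u = 10: 244 - 10² = 244 - 100 = 144 = 12² ✓
So u = 10, v = 12.

u = 10, v = 12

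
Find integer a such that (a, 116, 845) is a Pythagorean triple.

a² = c² - b² = 845² - 116² = 714025 - 13456 = 700569
a = sqrt(700569) = 837

837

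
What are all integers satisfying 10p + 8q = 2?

Step 1: Compute gcd(10, 8) = 2.
Since 2 divides 2, solutions exist.

Step 2: Find a particular solution using extended Euclidean algorithm.
We get p₀ = 1, q₀ = -1.
Check: 10*1 + 8*-1 = 2 = 2 ✓

Step 3: Write the general solution.
p = 1 + (8/2)t = 1 + 4t
q = -1 - (10/2)t = -1 - 5t
for any integer t.

p = 1 + 4t, q = -1 - 5t for integer t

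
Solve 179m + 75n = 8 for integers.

Step 1: Check solvability.
gcd(179, 75) = 1
Since 1 divides 8, solutions exist.

Step 2: Apply extended Euclidean algorithm to find gcd.
We find integers such that 179*x0 + 75*y0 = 1

Step 3: Scale the particular solution.
Multiply by 8/1 = 8:
m = -248, n = 592

Step 4: Verify.
179*(-248) + 75*(592) = 8 = 8 ✓

m = -248, n = 592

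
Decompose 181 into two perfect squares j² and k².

We need to find integers j, k > 0 such that j² + k² = 181.
Trying j = 9: k² = 181 - 9² = 181 - 81 = 100
k = 10
Check: 9² + 10² = 81 + 100 = 181 ✓

181 = 9² + 10²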